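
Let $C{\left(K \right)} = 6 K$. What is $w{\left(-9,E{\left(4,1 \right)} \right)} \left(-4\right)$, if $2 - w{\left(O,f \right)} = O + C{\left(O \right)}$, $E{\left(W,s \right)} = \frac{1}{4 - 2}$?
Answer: $-260$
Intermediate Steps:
$E{\left(W,s \right)} = \frac{1}{2}$
$w{\left(O,f \right)} = 2 - 7 O$ ($w{\left(O,f \right)} = 2 - \left(O + 6 O\right) = 2 - 7 O$)
$w{\left(-9,E{\left(4,1 \right)} \right)} \left(-4\right) = \left(2 - -63\right) \left(-4\right) = \left(2 + 63\right) \left(-4\right) = 65 \left(-4\right) = -260$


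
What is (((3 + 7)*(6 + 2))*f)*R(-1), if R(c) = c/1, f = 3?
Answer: -240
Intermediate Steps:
R(c) = c (R(c) = c*1 = c)
(((3 + 7)*(6 + 2))*f)*R(-1) = (((3 + 7)*(6 + 2))*3)*(-1) = ((10*8)*3)*(-1) = (80*3)*(-1) = 240*(-1) = -240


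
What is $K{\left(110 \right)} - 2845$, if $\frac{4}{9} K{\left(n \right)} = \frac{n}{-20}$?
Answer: $- \frac{22859}{8} \approx -2857.4$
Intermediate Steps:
$K{\left(n \right)} = - \frac{9 n}{80}$ ($K{\left(n \right)} = \frac{9 \frac{n}{-20}}{4} = \frac{9 n \left(- \frac{1}{20}\right)}{4} = \frac{9 \left(- \frac{n}{20}\right)}{4} = - \frac{9 n}{80}$)
$K{\left(110 \right)} - 2845 = \left(- \frac{9}{80}\right) 110 - 2845 = - \frac{99}{8} - 2845 = - \frac{22859}{8}$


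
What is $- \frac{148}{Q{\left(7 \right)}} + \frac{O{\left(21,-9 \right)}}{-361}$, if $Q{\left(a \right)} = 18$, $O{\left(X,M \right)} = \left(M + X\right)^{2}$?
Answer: $- \frac{28010}{3249} \approx -8.6211$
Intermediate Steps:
$- \frac{148}{Q{\left(7 \right)}} + \frac{O{\left(21,-9 \right)}}{-361} = - \frac{148}{18} + \frac{\left(-9 + 21\right)^{2}}{-361} = \left(-148\right) \frac{1}{18} + 12^{2} \left(- \frac{1}{361}\right) = - \frac{74}{9} + 144 \left(- \frac{1}{361}\right) = - \frac{74}{9} - \frac{144}{361} = - \frac{28010}{3249}$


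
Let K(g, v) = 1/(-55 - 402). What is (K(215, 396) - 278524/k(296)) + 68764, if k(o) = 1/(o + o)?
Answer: -75321571909/457 ≈ -1.6482e+8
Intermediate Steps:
k(o) = 1/(2*o)
K(g, v) = -1/457 (K(g, v) = 1/(-457) = -1/457)
(K(215, 396) - 278524/k(296)) + 68764 = (-1/457 - 278524/((½)/296)) + 68764 = (-1/457 - 278524/((½)*(1/296))) + 68764 = (-1/457 - 278524/1/592) + 68764 = (-1/457 - 278524*592) + 68764 = (-1/457 - 164886208) + 68764 = -75352997057/457 + 68764 = -75321571909/457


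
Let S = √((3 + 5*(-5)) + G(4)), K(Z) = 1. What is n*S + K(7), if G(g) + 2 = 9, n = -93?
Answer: 1 - 93*I*√15 ≈ 1.0 - 360.19*I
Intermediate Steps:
G(g) = 7 (G(g) = -2 + 9 = 7)
S = I*√15 (S = √((3 + 5*(-5)) + 7) = √((3 - 25) + 7) = √(-22 + 7) = √(-15) = I*√15 ≈ 3.873*I)
n*S + K(7) = -93*I*√15 + 1 = 1 - 93*I*√15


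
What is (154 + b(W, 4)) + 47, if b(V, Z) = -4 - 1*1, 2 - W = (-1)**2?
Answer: 196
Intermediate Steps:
W = 1 (W = 2 - 1*(-1)**2 = 2 - 1*1 = 2 - 1 = 1)
b(V, Z) = -5 (b(V, Z) = -4 - 1 = -5)
(154 + b(W, 4)) + 47 = (154 - 5) + 47 = 149 + 47 = 196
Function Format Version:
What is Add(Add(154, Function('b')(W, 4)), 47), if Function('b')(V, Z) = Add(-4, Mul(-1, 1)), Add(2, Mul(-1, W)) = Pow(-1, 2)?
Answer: 196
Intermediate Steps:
W = 1 (W = Add(2, Mul(-1, Pow(-1, 2))) = Add(2, Mul(-1, 1)) = Add(2, -1) = 1)
Function('b')(V, Z) = -5 (Function('b')(V, Z) = Add(-4, -1) = -5)
Add(Add(154, Function('b')(W, 4)), 47) = Add(Add(154, -5), 47) = Add(149, 47) = 196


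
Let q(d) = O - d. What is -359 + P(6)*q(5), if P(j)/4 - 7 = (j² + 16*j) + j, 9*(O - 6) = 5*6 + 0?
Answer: 6463/3 ≈ 2154.3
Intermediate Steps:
O = 28/3 (O = 6 + (5*6 + 0)/9 = 6 + (30 + 0)/9 = 6 + (⅑)*30 = 6 + 10/3 = 28/3 ≈ 9.3333)
P(j) = 28 + 4*j² + 68*j (P(j) = 28 + 4*((j² + 16*j) + j) = 28 + 4*(j² + 17*j) = 28 + (4*j² + 68*j) = 28 + 4*j² + 68*j)
q(d) = 28/3 - d
-359 + P(6)*q(5) = -359 + (28 + 4*6² + 68*6)*(28/3 - 1*5) = -359 + (28 + 4*36 + 408)*(28/3 - 5) = -359 + (28 + 144 + 408)*(13/3) = -359 + 580*(13/3) = -359 + 7540/3 = 6463/3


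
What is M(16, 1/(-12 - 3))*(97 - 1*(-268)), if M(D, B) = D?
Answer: 5840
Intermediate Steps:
M(16, 1/(-12 - 3))*(97 - 1*(-268)) = 16*(97 - 1*(-268)) = 16*(97 + 268) = 16*365 = 5840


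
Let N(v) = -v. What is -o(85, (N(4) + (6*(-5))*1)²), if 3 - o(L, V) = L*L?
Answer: 7222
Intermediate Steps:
o(L, V) = 3 - L² (o(L, V) = 3 - L*L = 3 - L²)
-o(85, (N(4) + (6*(-5))*1)²) = -(3 - 1*85²) = -(3 - 1*7225) = -(3 - 7225) = -1*(-7222) = 7222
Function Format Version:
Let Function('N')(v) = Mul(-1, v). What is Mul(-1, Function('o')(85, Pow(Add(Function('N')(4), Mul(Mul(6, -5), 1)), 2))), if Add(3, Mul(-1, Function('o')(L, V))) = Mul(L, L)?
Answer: 7222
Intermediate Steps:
Function('o')(L, V) = Add(3, Mul(-1, Pow(L, 2))) (Function('o')(L, V) = Add(3, Mul(-1, Mul(L, L))) = Add(3, Mul(-1, Pow(L, 2))))
Mul(-1, Function('o')(85, Pow(Add(Function('N')(4), Mul(Mul(6, -5), 1)), 2))) = Mul(-1, Add(3, Mul(-1, Pow(85, 2)))) = Mul(-1, Add(3, Mul(-1, 7225))) = Mul(-1, Add(3, -7225)) = Mul(-1, -7222) = 7222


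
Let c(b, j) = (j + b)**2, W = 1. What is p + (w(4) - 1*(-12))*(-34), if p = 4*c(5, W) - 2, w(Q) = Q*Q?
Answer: -810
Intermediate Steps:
c(b, j) = (b + j)**2
w(Q) = Q**2
p = 142 (p = 4*(5 + 1)**2 - 2 = 4*6**2 - 2 = 4*36 - 2 = 144 - 2 = 142)
p + (w(4) - 1*(-12))*(-34) = 142 + (4**2 - 1*(-12))*(-34) = 142 + (16 + 12)*(-34) = 142 + 28*(-34) = 142 - 952 = -810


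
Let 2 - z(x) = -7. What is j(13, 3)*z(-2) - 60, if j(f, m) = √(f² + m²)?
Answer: -60 + 9*√178 ≈ 60.075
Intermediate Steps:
z(x) = 9 (z(x) = 2 - 1*(-7) = 2 + 7 = 9)
j(13, 3)*z(-2) - 60 = √(13² + 3²)*9 - 60 = √(169 + 9)*9 - 60 = √178*9 - 60 = 9*√178 - 60 = -60 + 9*√178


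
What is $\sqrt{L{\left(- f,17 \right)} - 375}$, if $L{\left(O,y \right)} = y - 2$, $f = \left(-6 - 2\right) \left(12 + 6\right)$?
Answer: $6 i \sqrt{10} \approx 18.974 i$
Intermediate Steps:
$f = -144$ ($f = \left(-8\right) 18 = -144$)
$L{\left(O,y \right)} = -2 + y$
$\sqrt{L{\left(- f,17 \right)} - 375} = \sqrt{\left(-2 + 17\right) - 375} = \sqrt{15 - 375} = \sqrt{-360} = 6 i \sqrt{10}$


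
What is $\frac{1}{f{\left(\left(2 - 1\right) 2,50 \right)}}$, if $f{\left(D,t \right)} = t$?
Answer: $\frac{1}{50} \approx 0.02$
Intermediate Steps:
$\frac{1}{f{\left(\left(2 - 1\right) 2,50 \right)}} = \frac{1}{50}$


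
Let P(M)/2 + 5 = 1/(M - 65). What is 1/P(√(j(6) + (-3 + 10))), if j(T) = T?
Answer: -21125/211902 + √13/211902 ≈ -0.099675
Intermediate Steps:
P(M) = -10 + 2/(-65 + M) (P(M) = -10 + 2/(M - 65) = -10 + 2/(-65 + M))
1/P(√(j(6) + (-3 + 10))) = 1/(2*(326 - 5*√(6 + (-3 + 10)))/(-65 + √(6 + (-3 + 10)))) = 1/(2*(326 - 5*√(6 + 7))/(-65 + √(6 + 7))) = 1/(2*(326 - 5*√13)/(-65 + √13)) = (-65 + √13)/(2*(326 - 5*√13))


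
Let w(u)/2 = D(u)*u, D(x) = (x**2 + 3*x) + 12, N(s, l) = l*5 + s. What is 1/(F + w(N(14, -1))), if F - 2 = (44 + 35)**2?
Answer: 1/8403 ≈ 0.00011901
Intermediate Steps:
N(s, l) = s + 5*l (N(s, l) = 5*l + s = s + 5*l)
D(x) = 12 + x**2 + 3*x
w(u) = 2*u*(12 + u**2 + 3*u) (w(u) = 2*((12 + u**2 + 3*u)*u) = 2*(u*(12 + u**2 + 3*u)) = 2*u*(12 + u**2 + 3*u))
F = 6243 (F = 2 + (44 + 35)**2 = 2 + 79**2 = 2 + 6241 = 6243)
1/(F + w(N(14, -1))) = 1/(6243 + 2*(14 + 5*(-1))*(12 + (14 + 5*(-1))**2 + 3*(14 + 5*(-1)))) = 1/(6243 + 2*(14 - 5)*(12 + (14 - 5)**2 + 3*(14 - 5))) = 1/(6243 + 2*9*(12 + 9**2 + 3*9)) = 1/(6243 + 2*9*(12 + 81 + 27)) = 1/(6243 + 2*9*120) = 1/(6243 + 2160) = 1/8403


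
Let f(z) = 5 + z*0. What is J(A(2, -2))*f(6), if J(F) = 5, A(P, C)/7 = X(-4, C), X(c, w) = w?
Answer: 25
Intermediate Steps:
A(P, C) = 7*C
f(z) = 5 (f(z) = 5 + 0 = 5)
J(A(2, -2))*f(6) = 5*5 = 25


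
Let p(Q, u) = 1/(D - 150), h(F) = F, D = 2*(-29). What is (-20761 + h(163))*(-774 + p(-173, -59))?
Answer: 1658066907/104 ≈ 1.5943e+7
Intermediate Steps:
D = -58
p(Q, u) = -1/208 (p(Q, u) = 1/(-58 - 150) = 1/(-208) = -1/208)
(-20761 + h(163))*(-774 + p(-173, -59)) = (-20761 + 163)*(-774 - 1/208) = -20598*(-160993/208) = 1658066907/104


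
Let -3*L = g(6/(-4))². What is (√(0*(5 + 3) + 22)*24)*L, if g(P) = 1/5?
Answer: -8*√22/25 ≈ -1.5009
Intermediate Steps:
g(P) = ⅕
L = -1/75 (L = -(⅕)²/3 = -⅓*1/25 = -1/75 ≈ -0.013333)
(√(0*(5 + 3) + 22)*24)*L = (√(0*(5 + 3) + 22)*24)*(-1/75) = (√(0*8 + 22)*24)*(-1/75) = (√(0 + 22)*24)*(-1/75) = (√22*24)*(-1/75) = (24*√22)*(-1/75) = -8*√22/25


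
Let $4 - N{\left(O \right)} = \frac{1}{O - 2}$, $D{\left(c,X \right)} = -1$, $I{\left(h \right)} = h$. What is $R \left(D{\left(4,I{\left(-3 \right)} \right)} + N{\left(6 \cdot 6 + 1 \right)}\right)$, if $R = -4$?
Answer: $- \frac{416}{35} \approx -11.886$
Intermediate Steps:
$N{\left(O \right)} = 4 - \frac{1}{-2 + O}$ ($N{\left(O \right)} = 4 - \frac{1}{O - 2} = 4 - \frac{1}{-2 + O}$)
$R \left(D{\left(4,I{\left(-3 \right)} \right)} + N{\left(6 \cdot 6 + 1 \right)}\right) = - 4 \left(-1 + \frac{-9 + 4 \left(6 \cdot 6 + 1\right)}{-2 + \left(6 \cdot 6 + 1\right)}\right) = - 4 \left(-1 + \frac{-9 + 4 \left(36 + 1\right)}{-2 + \left(36 + 1\right)}\right) = - 4 \left(-1 + \frac{-9 + 4 \cdot 37}{-2 + 37}\right) = - 4 \left(-1 + \frac{-9 + 148}{35}\right) = - 4 \left(-1 + \frac{1}{35} \cdot 139\right) = - 4 \left(-1 + \frac{139}{35}\right) = \left(-4\right) \frac{104}{35} = - \frac{416}{35}$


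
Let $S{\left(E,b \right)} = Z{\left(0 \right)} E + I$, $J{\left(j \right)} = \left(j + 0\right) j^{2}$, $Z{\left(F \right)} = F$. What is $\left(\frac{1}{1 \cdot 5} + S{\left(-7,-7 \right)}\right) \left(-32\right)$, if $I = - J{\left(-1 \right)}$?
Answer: $- \frac{192}{5} \approx -38.4$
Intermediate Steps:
$J{\left(j \right)} = j^{3}$ ($J{\left(j \right)} = j j^{2} = j^{3}$)
$I = 1$ ($I = - \left(-1\right)^{3} = \left(-1\right) \left(-1\right) = 1$)
$S{\left(E,b \right)} = 1$ ($S{\left(E,b \right)} = 0 E + 1 = 0 + 1 = 1$)
$\left(\frac{1}{1 \cdot 5} + S{\left(-7,-7 \right)}\right) \left(-32\right) = \left(\frac{1}{1 \cdot 5} + 1\right) \left(-32\right) = \left(\frac{1}{5} + 1\right) \left(-32\right) = \frac{6}{5} \left(-32\right) = - \frac{192}{5}$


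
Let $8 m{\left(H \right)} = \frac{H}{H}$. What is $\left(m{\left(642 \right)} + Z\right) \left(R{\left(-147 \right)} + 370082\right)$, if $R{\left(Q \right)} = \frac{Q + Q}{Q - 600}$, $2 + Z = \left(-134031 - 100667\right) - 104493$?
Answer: $- \frac{62513596909547}{498} \approx -1.2553 \cdot 10^{11}$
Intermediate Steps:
$m{\left(H \right)} = \frac{1}{8}$ ($m{\left(H \right)} = \frac{H \frac{1}{H}}{8} = \frac{1}{8} \cdot 1 = \frac{1}{8}$)
$Z = -339193$ ($Z = -2 - 339191 = -339193$)
$R{\left(Q \right)} = \frac{2 Q}{-600 + Q}$
$\left(m{\left(642 \right)} + Z\right) \left(R{\left(-147 \right)} + 370082\right) = \left(\frac{1}{8} - 339193\right) \left(2 \left(-147\right) \frac{1}{-600 - 147} + 370082\right) = - \frac{2713543 \left(2 \left(-147\right) \frac{1}{-747} + 370082\right)}{8} = - \frac{2713543 \left(2 \left(-147\right) \left(- \frac{1}{747}\right) + 370082\right)}{8} = - \frac{2713543 \left(\frac{98}{249} + 370082\right)}{8} = \left(- \frac{2713543}{8}\right) \frac{92150516}{249} = - \frac{62513596909547}{498}$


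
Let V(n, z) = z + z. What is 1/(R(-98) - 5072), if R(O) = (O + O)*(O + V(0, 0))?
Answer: 1/14136 ≈ 7.0741e-5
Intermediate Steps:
V(n, z) = 2*z
R(O) = 2*O² (R(O) = (O + O)*(O + 2*0) = (2*O)*(O + 0) = (2*O)*O = 2*O²)
1/(R(-98) - 5072) = 1/(2*(-98)² - 5072) = 1/(2*9604 - 5072) = 1/(19208 - 5072) = 1/14136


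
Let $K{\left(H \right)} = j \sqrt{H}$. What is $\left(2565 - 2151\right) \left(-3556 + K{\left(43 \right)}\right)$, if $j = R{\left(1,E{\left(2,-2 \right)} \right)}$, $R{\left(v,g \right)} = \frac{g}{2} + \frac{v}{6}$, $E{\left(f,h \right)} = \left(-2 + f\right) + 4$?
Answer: $-1472184 + 897 \sqrt{43} \approx -1.4663 \cdot 10^{6}$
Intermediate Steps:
$E{\left(f,h \right)} = 2 + f$
$R{\left(v,g \right)} = \frac{g}{2} + \frac{v}{6}$ ($R{\left(v,g \right)} = g \frac{1}{2} + v \frac{1}{6} = \frac{g}{2} + \frac{v}{6}$)
$j = \frac{13}{6}$ ($j = \frac{2 + 2}{2} + \frac{1}{6} \cdot 1 = \frac{1}{2} \cdot 4 + \frac{1}{6} = 2 + \frac{1}{6} = \frac{13}{6} \approx 2.1667$)
$K{\left(H \right)} = \frac{13 \sqrt{H}}{6}$
$\left(2565 - 2151\right) \left(-3556 + K{\left(43 \right)}\right) = \left(2565 - 2151\right) \left(-3556 + \frac{13 \sqrt{43}}{6}\right) = 414 \left(-3556 + \frac{13 \sqrt{43}}{6}\right) = -1472184 + 897 \sqrt{43}$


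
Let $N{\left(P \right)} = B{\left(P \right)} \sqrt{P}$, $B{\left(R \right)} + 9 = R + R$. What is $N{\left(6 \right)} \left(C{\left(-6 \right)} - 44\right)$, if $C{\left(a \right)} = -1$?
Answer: $- 135 \sqrt{6} \approx -330.68$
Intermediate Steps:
$B{\left(R \right)} = -9 + 2 R$ ($B{\left(R \right)} = -9 + \left(R + R\right) = -9 + 2 R$)
$N{\left(P \right)} = \sqrt{P} \left(-9 + 2 P\right)$ ($N{\left(P \right)} = \left(-9 + 2 P\right) \sqrt{P} = \sqrt{P} \left(-9 + 2 P\right)$)
$N{\left(6 \right)} \left(C{\left(-6 \right)} - 44\right) = \sqrt{6} \left(-9 + 2 \cdot 6\right) \left(-1 - 44\right) = \sqrt{6} \left(-9 + 12\right) \left(-1 - 44\right) = \sqrt{6} \cdot 3 \left(-1 - 44\right) = 3 \sqrt{6} \left(-45\right) = - 135 \sqrt{6}$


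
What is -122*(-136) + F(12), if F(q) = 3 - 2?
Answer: 16593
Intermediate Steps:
F(q) = 1
-122*(-136) + F(12) = -122*(-136) + 1 = 16592 + 1 = 16593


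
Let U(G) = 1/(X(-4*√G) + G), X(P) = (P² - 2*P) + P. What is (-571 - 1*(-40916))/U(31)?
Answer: 21261815 + 161380*√31 ≈ 2.2160e+7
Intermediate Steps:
X(P) = P² - P
U(G) = 1/(G - 4*√G*(-1 - 4*√G)) (U(G) = 1/((-4*√G)*(-1 - 4*√G) + G) = 1/(-4*√G*(-1 - 4*√G) + G) = 1/(G - 4*√G*(-1 - 4*√G)))
(-571 - 1*(-40916))/U(31) = (-571 - 1*(-40916))/(1/(4*√31 + 17*31)) = (-571 + 40916)/(1/(4*√31 + 527)) = 40345/(1/(527 + 4*√31)) = 40345*(527 + 4*√31) = 21261815 + 161380*√31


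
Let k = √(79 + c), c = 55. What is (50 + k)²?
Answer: (50 + √134)² ≈ 3791.6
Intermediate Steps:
k = √134 (k = √(79 + 55) = √134 ≈ 11.576)
(50 + k)² = (50 + √134)²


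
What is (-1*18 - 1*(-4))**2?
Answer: 196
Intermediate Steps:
(-1*18 - 1*(-4))**2 = (-18 + 4)**2 = (-14)**2 = 196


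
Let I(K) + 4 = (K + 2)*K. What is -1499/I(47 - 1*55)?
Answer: -1499/44 ≈ -34.068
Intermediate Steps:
I(K) = -4 + K*(2 + K) (I(K) = -4 + (K + 2)*K = -4 + (2 + K)*K = -4 + K*(2 + K))
-1499/I(47 - 1*55) = -1499/(-4 + (47 - 1*55)² + 2*(47 - 1*55)) = -1499/(-4 + (47 - 55)² + 2*(47 - 55)) = -1499/(-4 + (-8)² + 2*(-8)) = -1499/(-4 + 64 - 16) = -1499/44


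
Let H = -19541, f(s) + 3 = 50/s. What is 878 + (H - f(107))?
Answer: -1996670/107 ≈ -18660.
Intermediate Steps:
f(s) = -3 + 50/s
878 + (H - f(107)) = 878 + (-19541 - (-3 + 50/107)) = 878 + (-19541 - 1*(-271/107)) = 878 + (-19541 + 271/107) = 878 - 2090616/107 = -1996670/107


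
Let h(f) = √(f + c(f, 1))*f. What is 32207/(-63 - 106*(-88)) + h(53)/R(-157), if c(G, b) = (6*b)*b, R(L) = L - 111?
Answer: 32207/9265 - 53*√59/268 ≈ 1.9572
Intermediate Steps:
R(L) = -111 + L
c(G, b) = 6*b²
h(f) = f*√(6 + f) (h(f) = √(f + 6*1²)*f = √(f + 6*1)*f = √(f + 6)*f = √(6 + f)*f = f*√(6 + f))
32207/(-63 - 106*(-88)) + h(53)/R(-157) = 32207/(-63 - 106*(-88)) + (53*√(6 + 53))/(-111 - 157) = 32207/(-63 + 9328) + (53*√59)/(-268) = 32207/9265 + (53*√59)*(-1/268) = 32207*(1/9265) - 53*√59/268 = 32207/9265 - 53*√59/268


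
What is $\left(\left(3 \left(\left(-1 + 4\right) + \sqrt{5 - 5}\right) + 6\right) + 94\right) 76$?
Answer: $8284$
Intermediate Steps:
$\left(\left(3 \left(\left(-1 + 4\right) + \sqrt{5 - 5}\right) + 6\right) + 94\right) 76 = \left(\left(3 \left(3 + \sqrt{0}\right) + 6\right) + 94\right) 76 = \left(\left(3 \left(3 + 0\right) + 6\right) + 94\right) 76 = \left(\left(3 \cdot 3 + 6\right) + 94\right) 76 = \left(\left(9 + 6\right) + 94\right) 76 = \left(15 + 94\right) 76 = 109 \cdot 76 = 8284$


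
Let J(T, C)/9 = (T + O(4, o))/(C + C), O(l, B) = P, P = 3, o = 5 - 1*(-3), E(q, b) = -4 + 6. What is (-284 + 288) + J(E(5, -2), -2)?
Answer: -29/4 ≈ -7.2500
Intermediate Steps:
E(q, b) = 2
o = 8 (o = 5 + 3 = 8)
O(l, B) = 3
J(T, C) = 9*(3 + T)/(2*C) (J(T, C) = 9*((T + 3)/(C + C)) = 9*((3 + T)/((2*C))) = 9*((3 + T)*(1/(2*C))) = 9*((3 + T)/(2*C)) = 9*(3 + T)/(2*C))
(-284 + 288) + J(E(5, -2), -2) = (-284 + 288) + (9/2)*(3 + 2)/(-2) = 4 + (9/2)*(-½)*5 = 4 - 45/4 = -29/4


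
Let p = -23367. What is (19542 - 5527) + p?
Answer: -9352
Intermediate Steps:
(19542 - 5527) + p = (19542 - 5527) - 23367 = 14015 - 23367 = -9352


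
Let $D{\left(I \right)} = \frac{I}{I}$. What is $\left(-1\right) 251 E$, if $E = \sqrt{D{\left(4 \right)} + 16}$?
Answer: $- 251 \sqrt{17} \approx -1034.9$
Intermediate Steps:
$D{\left(I \right)} = 1$
$E = \sqrt{17}$ ($E = \sqrt{1 + 16} = \sqrt{17} \approx 4.1231$)
$\left(-1\right) 251 E = \left(-1\right) 251 \sqrt{17} = - 251 \sqrt{17}$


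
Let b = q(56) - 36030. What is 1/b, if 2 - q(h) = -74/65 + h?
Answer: -65/2345386 ≈ -2.7714e-5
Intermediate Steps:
q(h) = 204/65 - h (q(h) = 2 - (-74/65 + h) = 2 + (74/65 - h) = 204/65 - h)
b = -2345386/65 (b = (204/65 - 1*56) - 36030 = (204/65 - 56) - 36030 = -3436/65 - 36030 = -2345386/65 ≈ -36083.)
1/b = 1/(-2345386/65) = -65/2345386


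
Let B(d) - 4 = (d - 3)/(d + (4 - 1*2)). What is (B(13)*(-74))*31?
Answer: -32116/3 ≈ -10705.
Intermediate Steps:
B(d) = 4 + (-3 + d)/(2 + d) (B(d) = 4 + (d - 3)/(d + (4 - 1*2)) = 4 + (-3 + d)/(d + (4 - 2)) = 4 + (-3 + d)/(d + 2) = 4 + (-3 + d)/(2 + d))
(B(13)*(-74))*31 = ((5*(1 + 13)/(2 + 13))*(-74))*31 = ((5*14/15)*(-74))*31 = ((5*(1/15)*14)*(-74))*31 = ((14/3)*(-74))*31 = -1036/3*31 = -32116/3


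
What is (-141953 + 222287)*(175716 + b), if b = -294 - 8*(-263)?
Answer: 14261373684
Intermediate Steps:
b = 1810 (b = -294 + 2104 = 1810)
(-141953 + 222287)*(175716 + b) = (-141953 + 222287)*(175716 + 1810) = 80334*177526 = 14261373684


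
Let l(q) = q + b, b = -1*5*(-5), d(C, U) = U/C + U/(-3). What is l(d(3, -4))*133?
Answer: 3325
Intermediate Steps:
d(C, U) = -U/3 + U/C (d(C, U) = U/C + U*(-⅓) = U/C - U/3 = -U/3 + U/C)
b = 25 (b = -5*(-5) = 25)
l(q) = 25 + q (l(q) = q + 25 = 25 + q)
l(d(3, -4))*133 = (25 + (-⅓*(-4) - 4/3))*133 = (25 + (4/3 - 4*⅓))*133 = (25 + (4/3 - 4/3))*133 = (25 + 0)*133 = 25*133 = 3325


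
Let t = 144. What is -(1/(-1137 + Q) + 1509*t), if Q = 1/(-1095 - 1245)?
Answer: -578133606636/2660581 ≈ -2.1730e+5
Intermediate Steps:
Q = -1/2340 (Q = 1/(-2340) = -1/2340 ≈ -0.00042735)
-(1/(-1137 + Q) + 1509*t) = -(1/(-1137 - 1/2340) + 1509*144) = -(1/(-2660581/2340) + 217296) = -(-2340/2660581 + 217296) = -1*578133606636/2660581 = -578133606636/2660581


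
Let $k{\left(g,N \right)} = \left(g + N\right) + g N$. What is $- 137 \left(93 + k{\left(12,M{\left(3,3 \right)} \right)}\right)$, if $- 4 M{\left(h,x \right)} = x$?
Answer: $- \frac{52197}{4} \approx -13049.0$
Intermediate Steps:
$M{\left(h,x \right)} = - \frac{x}{4}$
$k{\left(g,N \right)} = N + g + N g$ ($k{\left(g,N \right)} = \left(N + g\right) + N g = N + g + N g$)
$- 137 \left(93 + k{\left(12,M{\left(3,3 \right)} \right)}\right) = - 137 \left(93 + \left(\left(- \frac{1}{4}\right) 3 + 12 + \left(- \frac{1}{4}\right) 3 \cdot 12\right)\right) = - 137 \left(93 - - \frac{9}{4}\right) = - 137 \left(93 + \frac{9}{4}\right) = \left(-137\right) \frac{381}{4} = - \frac{52197}{4}$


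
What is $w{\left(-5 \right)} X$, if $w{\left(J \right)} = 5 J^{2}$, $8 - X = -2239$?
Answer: $280875$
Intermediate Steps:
$X = 2247$ ($X = 8 - -2239 = 8 + 2239 = 2247$)
$w{\left(-5 \right)} X = 5 \left(-5\right)^{2} \cdot 2247 = 5 \cdot 25 \cdot 2247 = 125 \cdot 2247 = 280875$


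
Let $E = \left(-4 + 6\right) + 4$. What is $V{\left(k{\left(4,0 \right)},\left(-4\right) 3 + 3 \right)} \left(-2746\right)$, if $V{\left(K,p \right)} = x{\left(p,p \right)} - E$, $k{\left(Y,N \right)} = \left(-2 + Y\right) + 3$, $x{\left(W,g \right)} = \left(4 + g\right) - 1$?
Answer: $32952$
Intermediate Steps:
$x{\left(W,g \right)} = 3 + g$
$k{\left(Y,N \right)} = 1 + Y$
$E = 6$ ($E = 2 + 4 = 6$)
$V{\left(K,p \right)} = -3 + p$ ($V{\left(K,p \right)} = \left(3 + p\right) - 6 = -3 + p$)
$V{\left(k{\left(4,0 \right)},\left(-4\right) 3 + 3 \right)} \left(-2746\right) = \left(-3 + \left(\left(-4\right) 3 + 3\right)\right) \left(-2746\right) = \left(-3 + \left(-12 + 3\right)\right) \left(-2746\right) = \left(-3 - 9\right) \left(-2746\right) = \left(-12\right) \left(-2746\right) = 32952$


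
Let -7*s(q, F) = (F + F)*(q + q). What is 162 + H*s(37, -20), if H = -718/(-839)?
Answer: 3076706/5873 ≈ 523.87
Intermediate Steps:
H = 718/839 (H = -718*(-1/839) = 718/839 ≈ 0.85578)
s(q, F) = -4*F*q/7 (s(q, F) = -(F + F)*(q + q)/7 = -2*F*2*q/7 = -4*F*q/7)
162 + H*s(37, -20) = 162 + 718*(-4/7*(-20)*37)/839 = 162 + (718/839)*(2960/7) = 162 + 2125280/5873 = 3076706/5873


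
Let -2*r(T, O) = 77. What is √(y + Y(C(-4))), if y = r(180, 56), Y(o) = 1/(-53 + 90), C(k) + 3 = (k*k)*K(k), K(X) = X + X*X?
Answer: I*√210678/74 ≈ 6.2027*I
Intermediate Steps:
r(T, O) = -77/2 (r(T, O) = -½*77 = -77/2)
K(X) = X + X²
C(k) = -3 + k³*(1 + k) (C(k) = -3 + (k*k)*(k*(1 + k)) = -3 + k²*(k*(1 + k)) = -3 + k³*(1 + k))
Y(o) = 1/37
y = -77/2 ≈ -38.500
√(y + Y(C(-4))) = √(-77/2 + 1/37) = √(-2847/74) = I*√210678/74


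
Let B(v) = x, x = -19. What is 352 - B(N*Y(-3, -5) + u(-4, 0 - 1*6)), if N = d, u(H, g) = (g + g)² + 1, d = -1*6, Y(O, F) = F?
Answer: 371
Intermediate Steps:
d = -6
u(H, g) = 1 + 4*g² (u(H, g) = (2*g)² + 1 = 4*g² + 1 = 1 + 4*g²)
N = -6
B(v) = -19
352 - B(N*Y(-3, -5) + u(-4, 0 - 1*6)) = 352 - 1*(-19) = 352 + 19 = 371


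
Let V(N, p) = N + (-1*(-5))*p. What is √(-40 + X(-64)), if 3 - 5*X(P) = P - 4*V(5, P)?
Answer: I*√6965/5 ≈ 16.691*I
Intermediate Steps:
V(N, p) = N + 5*p
X(P) = 23/5 + 19*P/5 (X(P) = ⅗ - (P - 4*(5 + 5*P))/5 = ⅗ - (P + (-20 - 20*P))/5 = ⅗ - (-20 - 19*P)/5 = ⅗ + (4 + 19*P/5) = 23/5 + 19*P/5)
√(-40 + X(-64)) = √(-40 + (23/5 + (19/5)*(-64))) = √(-40 + (23/5 - 1216/5)) = √(-40 - 1193/5) = √(-1393/5) = I*√6965/5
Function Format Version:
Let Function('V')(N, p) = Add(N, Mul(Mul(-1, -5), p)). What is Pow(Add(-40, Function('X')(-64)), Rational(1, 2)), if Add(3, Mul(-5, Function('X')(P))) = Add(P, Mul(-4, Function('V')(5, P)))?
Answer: Mul(Rational(1, 5), I, Pow(6965, Rational(1, 2))) ≈ Mul(16.691, I)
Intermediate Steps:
Function('V')(N, p) = Add(N, Mul(5, p))
Function('X')(P) = Add(Rational(23, 5), Mul(Rational(19, 5), P)) (Function('X')(P) = Add(Rational(3, 5), Mul(Rational(-1, 5), Add(P, Mul(-4, Add(5, Mul(5, P)))))) = Add(Rational(3, 5), Mul(Rational(-1, 5), Add(P, Add(-20, Mul(-20, P))))) = Add(Rational(3, 5), Mul(Rational(-1, 5), Add(-20, Mul(-19, P)))) = Add(Rational(3, 5), Add(4, Mul(Rational(19, 5), P))) = Add(Rational(23, 5), Mul(Rational(19, 5), P)))
Pow(Add(-40, Function('X')(-64)), Rational(1, 2)) = Pow(Add(-40, Add(Rational(23, 5), Mul(Rational(19, 5), -64))), Rational(1, 2)) = Pow(Add(-40, Add(Rational(23, 5), Rational(-1216, 5))), Rational(1, 2)) = Pow(Add(-40, Rational(-1193, 5)), Rational(1, 2)) = Pow(Rational(-1393, 5), Rational(1, 2)) = Mul(Rational(1, 5), I, Pow(6965, Rational(1, 2)))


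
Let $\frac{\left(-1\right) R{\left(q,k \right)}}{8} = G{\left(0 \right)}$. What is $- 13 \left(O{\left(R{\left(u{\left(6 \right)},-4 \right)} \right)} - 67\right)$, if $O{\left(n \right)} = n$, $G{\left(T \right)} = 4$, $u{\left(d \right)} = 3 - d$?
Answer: $1287$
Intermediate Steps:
$R{\left(q,k \right)} = -32$ ($R{\left(q,k \right)} = \left(-8\right) 4 = -32$)
$- 13 \left(O{\left(R{\left(u{\left(6 \right)},-4 \right)} \right)} - 67\right) = - 13 \left(-32 - 67\right) = \left(-13\right) \left(-99\right) = 1287$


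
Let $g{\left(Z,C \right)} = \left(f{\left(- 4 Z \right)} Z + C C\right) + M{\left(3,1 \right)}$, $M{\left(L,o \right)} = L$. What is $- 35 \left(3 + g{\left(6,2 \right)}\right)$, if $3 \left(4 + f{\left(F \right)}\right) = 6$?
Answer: $70$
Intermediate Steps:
$f{\left(F \right)} = -2$ ($f{\left(F \right)} = -4 + \frac{1}{3} \cdot 6 = -4 + 2 = -2$)
$g{\left(Z,C \right)} = 3 + C^{2} - 2 Z$ ($g{\left(Z,C \right)} = \left(- 2 Z + C C\right) + 3 = \left(- 2 Z + C^{2}\right) + 3 = \left(C^{2} - 2 Z\right) + 3 = 3 + C^{2} - 2 Z$)
$- 35 \left(3 + g{\left(6,2 \right)}\right) = - 35 \left(3 + \left(3 + 2^{2} - 12\right)\right) = - 35 \left(3 + \left(3 + 4 - 12\right)\right) = - 35 \left(3 - 5\right) = \left(-35\right) \left(-2\right) = 70$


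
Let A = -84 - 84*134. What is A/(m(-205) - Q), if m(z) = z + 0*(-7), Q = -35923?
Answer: -1890/5953 ≈ -0.31749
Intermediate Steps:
m(z) = z (m(z) = z + 0 = z)
A = -11340 (A = -84 - 11256 = -11340)
A/(m(-205) - Q) = -11340/(-205 - 1*(-35923)) = -11340/(-205 + 35923) = -11340/35718 = -11340*1/35718 = -1890/5953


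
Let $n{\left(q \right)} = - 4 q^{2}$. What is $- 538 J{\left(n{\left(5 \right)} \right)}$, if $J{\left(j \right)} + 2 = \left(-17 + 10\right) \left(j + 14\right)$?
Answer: $-322800$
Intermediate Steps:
$J{\left(j \right)} = -100 - 7 j$ ($J{\left(j \right)} = -2 + \left(-17 + 10\right) \left(j + 14\right) = -2 - 7 \left(14 + j\right) = -2 - \left(98 + 7 j\right) = -100 - 7 j$)
$- 538 J{\left(n{\left(5 \right)} \right)} = - 538 \left(-100 - 7 \left(- 4 \cdot 5^{2}\right)\right) = - 538 \left(-100 - 7 \left(\left(-4\right) 25\right)\right) = - 538 \left(-100 - -700\right) = - 538 \left(-100 + 700\right) = \left(-538\right) 600 = -322800$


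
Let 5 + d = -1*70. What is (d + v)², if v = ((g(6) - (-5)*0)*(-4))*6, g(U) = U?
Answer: 47961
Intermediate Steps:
v = -144 (v = ((6 - (-5)*0)*(-4))*6 = ((6 - 1*0)*(-4))*6 = ((6 + 0)*(-4))*6 = (6*(-4))*6 = -24*6 = -144)
d = -75 (d = -5 - 1*70 = -5 - 70 = -75)
(d + v)² = (-75 - 144)² = (-219)² = 47961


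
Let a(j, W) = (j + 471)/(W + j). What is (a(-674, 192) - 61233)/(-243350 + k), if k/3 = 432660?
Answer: -29514103/508331660 ≈ -0.058061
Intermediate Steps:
a(j, W) = (471 + j)/(W + j)
k = 1297980 (k = 3*432660 = 1297980)
(a(-674, 192) - 61233)/(-243350 + k) = ((471 - 674)/(192 - 674) - 61233)/(-243350 + 1297980) = (-203/(-482) - 61233)/1054630 = (-1/482*(-203) - 61233)*(1/1054630) = (203/482 - 61233)*(1/1054630) = -29514103/482*1/1054630 = -29514103/508331660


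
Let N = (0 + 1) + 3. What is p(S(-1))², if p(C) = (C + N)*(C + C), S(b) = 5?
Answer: 8100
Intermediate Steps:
N = 4 (N = 1 + 3 = 4)
p(C) = 2*C*(4 + C) (p(C) = (C + 4)*(C + C) = (4 + C)*(2*C) = 2*C*(4 + C))
p(S(-1))² = (2*5*(4 + 5))² = (2*5*9)² = 90² = 8100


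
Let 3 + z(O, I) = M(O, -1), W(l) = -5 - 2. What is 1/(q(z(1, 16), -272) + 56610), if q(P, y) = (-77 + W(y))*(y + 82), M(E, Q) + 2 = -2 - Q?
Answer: 1/72570 ≈ 1.3780e-5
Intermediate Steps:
M(E, Q) = -4 - Q (M(E, Q) = -2 + (-2 - Q) = -4 - Q)
W(l) = -7
z(O, I) = -6 (z(O, I) = -3 + (-4 - 1*(-1)) = -3 + (-4 + 1) = -3 - 3 = -6)
q(P, y) = -6888 - 84*y (q(P, y) = (-77 - 7)*(y + 82) = -84*(82 + y) = -6888 - 84*y)
1/(q(z(1, 16), -272) + 56610) = 1/((-6888 - 84*(-272)) + 56610) = 1/((-6888 + 22848) + 56610) = 1/(15960 + 56610) = 1/72570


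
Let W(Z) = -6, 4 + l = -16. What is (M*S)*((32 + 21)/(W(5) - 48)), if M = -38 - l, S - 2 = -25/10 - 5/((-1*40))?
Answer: -53/8 ≈ -6.6250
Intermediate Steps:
l = -20 (l = -4 - 16 = -20)
S = -3/8 (S = 2 + (-25/10 - 5/((-1*40))) = 2 + (-25*1/10 - 5/(-40)) = 2 + (-5/2 - 5*(-1/40)) = 2 + (-5/2 + 1/8) = 2 - 19/8 = -3/8 ≈ -0.37500)
M = -18 (M = -38 - 1*(-20) = -38 + 20 = -18)
(M*S)*((32 + 21)/(W(5) - 48)) = (-18*(-3/8))*((32 + 21)/(-6 - 48)) = 27*(53/(-54))/4 = 27*(53*(-1/54))/4 = (27/4)*(-53/54) = -53/8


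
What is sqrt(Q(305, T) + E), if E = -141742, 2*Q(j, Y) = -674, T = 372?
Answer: I*sqrt(142079) ≈ 376.93*I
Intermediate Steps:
Q(j, Y) = -337 (Q(j, Y) = (1/2)*(-674) = -337)
sqrt(Q(305, T) + E) = sqrt(-337 - 141742) = sqrt(-142079) = I*sqrt(142079)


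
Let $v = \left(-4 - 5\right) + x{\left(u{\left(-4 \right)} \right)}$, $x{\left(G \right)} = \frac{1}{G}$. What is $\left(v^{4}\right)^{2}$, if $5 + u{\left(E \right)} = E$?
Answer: $\frac{2044140858654976}{43046721} \approx 4.7487 \cdot 10^{7}$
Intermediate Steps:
$u{\left(E \right)} = -5 + E$
$v = - \frac{82}{9}$ ($v = \left(-4 - 5\right) + \frac{1}{-5 - 4} = -9 + \frac{1}{-9} = -9 - \frac{1}{9} = - \frac{82}{9} \approx -9.1111$)
$\left(v^{4}\right)^{2} = \left(\left(- \frac{82}{9}\right)^{4}\right)^{2} = \left(\frac{45212176}{6561}\right)^{2} = \frac{2044140858654976}{43046721}$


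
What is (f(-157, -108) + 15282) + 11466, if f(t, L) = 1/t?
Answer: 4199435/157 ≈ 26748.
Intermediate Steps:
(f(-157, -108) + 15282) + 11466 = (1/(-157) + 15282) + 11466 = (-1/157 + 15282) + 11466 = 2399273/157 + 11466 = 4199435/157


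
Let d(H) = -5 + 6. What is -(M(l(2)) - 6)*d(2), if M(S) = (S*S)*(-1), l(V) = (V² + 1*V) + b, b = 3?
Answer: 87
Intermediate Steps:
l(V) = 3 + V + V² (l(V) = (V² + 1*V) + 3 = (V² + V) + 3 = (V + V²) + 3 = 3 + V + V²)
M(S) = -S² (M(S) = S²*(-1) = -S²)
d(H) = 1
-(M(l(2)) - 6)*d(2) = -(-(3 + 2 + 2²)² - 6) = -(-(3 + 2 + 4)² - 6) = -(-1*9² - 6) = -(-1*81 - 6) = -(-81 - 6) = -(-87) = -1*(-87) = 87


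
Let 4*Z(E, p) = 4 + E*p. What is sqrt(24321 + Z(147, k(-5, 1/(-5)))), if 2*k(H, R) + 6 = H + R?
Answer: sqrt(602905)/5 ≈ 155.29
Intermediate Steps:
k(H, R) = -3 + H/2 + R/2 (k(H, R) = -3 + (H + R)/2 = -3 + (H/2 + R/2) = -3 + H/2 + R/2)
Z(E, p) = 1 + E*p/4 (Z(E, p) = (4 + E*p)/4 = 1 + E*p/4)
sqrt(24321 + Z(147, k(-5, 1/(-5)))) = sqrt(24321 + (1 + (1/4)*147*(-3 + (1/2)*(-5) + (1/2)/(-5)))) = sqrt(24321 + (1 + (1/4)*147*(-3 - 5/2 + (1/2)*(-1/5)))) = sqrt(24321 + (1 + (1/4)*147*(-3 - 5/2 - 1/10))) = sqrt(24321 + (1 + (1/4)*147*(-28/5))) = sqrt(24321 + (1 - 1029/5)) = sqrt(24321 - 1024/5) = sqrt(120581/5) = sqrt(602905)/5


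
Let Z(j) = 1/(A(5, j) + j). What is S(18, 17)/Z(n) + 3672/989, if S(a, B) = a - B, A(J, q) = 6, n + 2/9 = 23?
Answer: 289199/8901 ≈ 32.491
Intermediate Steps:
n = 205/9 (n = -2/9 + 23 = 205/9 ≈ 22.778)
Z(j) = 1/(6 + j)
S(18, 17)/Z(n) + 3672/989 = (18 - 1*17)/(1/(6 + 205/9)) + 3672/989 = (18 - 17)/(1/(259/9)) + 3672*(1/989) = 1/(9/259) + 3672/989 = 1*(259/9) + 3672/989 = 259/9 + 3672/989 = 289199/8901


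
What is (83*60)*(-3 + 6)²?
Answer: 44820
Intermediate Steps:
(83*60)*(-3 + 6)² = 4980*3² = 4980*9 = 44820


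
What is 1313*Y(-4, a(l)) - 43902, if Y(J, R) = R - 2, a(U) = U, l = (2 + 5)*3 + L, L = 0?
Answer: -18955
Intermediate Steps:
l = 21 (l = (2 + 5)*3 + 0 = 7*3 + 0 = 21 + 0 = 21)
Y(J, R) = -2 + R
1313*Y(-4, a(l)) - 43902 = 1313*(-2 + 21) - 43902 = 1313*19 - 43902 = 24947 - 43902 = -18955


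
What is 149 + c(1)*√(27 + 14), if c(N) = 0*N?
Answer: 149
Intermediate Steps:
c(N) = 0
149 + c(1)*√(27 + 14) = 149 + 0*√(27 + 14) = 149 + 0*√41 = 149 + 0 = 149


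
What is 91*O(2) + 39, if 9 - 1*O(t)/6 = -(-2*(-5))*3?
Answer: 21333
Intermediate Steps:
O(t) = 234 (O(t) = 54 - (-6)*-2*(-5)*3 = 54 - (-6)*10*3 = 54 - (-6)*30 = 54 - 6*(-30) = 54 + 180 = 234)
91*O(2) + 39 = 91*234 + 39 = 21294 + 39 = 21333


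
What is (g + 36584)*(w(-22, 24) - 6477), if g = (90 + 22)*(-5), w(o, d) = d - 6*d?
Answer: -237650328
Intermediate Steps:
w(o, d) = -5*d
g = -560 (g = 112*(-5) = -560)
(g + 36584)*(w(-22, 24) - 6477) = (-560 + 36584)*(-5*24 - 6477) = 36024*(-120 - 6477) = 36024*(-6597) = -237650328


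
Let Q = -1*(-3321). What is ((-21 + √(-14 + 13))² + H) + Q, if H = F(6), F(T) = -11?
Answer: 3750 - 42*I ≈ 3750.0 - 42.0*I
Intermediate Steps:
H = -11
Q = 3321
((-21 + √(-14 + 13))² + H) + Q = ((-21 + √(-14 + 13))² - 11) + 3321 = ((-21 + √(-1))² - 11) + 3321 = ((-21 + I)² - 11) + 3321 = (-11 + (-21 + I)²) + 3321 = 3310 + (-21 + I)²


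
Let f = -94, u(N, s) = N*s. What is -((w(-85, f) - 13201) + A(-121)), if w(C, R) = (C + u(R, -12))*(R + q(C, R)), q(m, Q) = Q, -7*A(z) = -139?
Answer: 1464856/7 ≈ 2.0927e+5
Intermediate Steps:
A(z) = 139/7 (A(z) = -⅐*(-139) = 139/7)
w(C, R) = 2*R*(C - 12*R) (w(C, R) = (C + R*(-12))*(R + R) = (C - 12*R)*(2*R) = 2*R*(C - 12*R))
-((w(-85, f) - 13201) + A(-121)) = -((2*(-94)*(-85 - 12*(-94)) - 13201) + 139/7) = -((2*(-94)*(-85 + 1128) - 13201) + 139/7) = -((2*(-94)*1043 - 13201) + 139/7) = -((-196084 - 13201) + 139/7) = -(-209285 + 139/7) = -1*(-1464856/7) = 1464856/7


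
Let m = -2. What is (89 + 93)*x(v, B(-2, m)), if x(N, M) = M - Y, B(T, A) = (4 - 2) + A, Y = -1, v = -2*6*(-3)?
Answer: 182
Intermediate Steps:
v = 36 (v = -12*(-3) = 36)
B(T, A) = 2 + A
x(N, M) = 1 + M (x(N, M) = M - 1*(-1) = M + 1 = 1 + M)
(89 + 93)*x(v, B(-2, m)) = (89 + 93)*(1 + (2 - 2)) = 182*(1 + 0) = 182*1 = 182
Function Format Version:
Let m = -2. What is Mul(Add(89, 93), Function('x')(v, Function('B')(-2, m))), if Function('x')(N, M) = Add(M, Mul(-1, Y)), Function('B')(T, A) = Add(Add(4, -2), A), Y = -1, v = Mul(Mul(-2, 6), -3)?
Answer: 182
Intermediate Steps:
v = 36 (v = Mul(-12, -3) = 36)
Function('B')(T, A) = Add(2, A)
Function('x')(N, M) = Add(1, M) (Function('x')(N, M) = Add(M, Mul(-1, -1)) = Add(M, 1) = Add(1, M))
Mul(Add(89, 93), Function('x')(v, Function('B')(-2, m))) = Mul(Add(89, 93), Add(1, Add(2, -2))) = Mul(182, Add(1, 0)) = Mul(182, 1) = 182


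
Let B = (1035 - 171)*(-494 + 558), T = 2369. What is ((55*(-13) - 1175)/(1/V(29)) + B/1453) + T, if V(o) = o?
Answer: -76141477/1453 ≈ -52403.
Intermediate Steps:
B = 55296 (B = 864*64 = 55296)
((55*(-13) - 1175)/(1/V(29)) + B/1453) + T = ((55*(-13) - 1175)/(1/29) + 55296/1453) + 2369 = ((-715 - 1175)/(1/29) + 55296*(1/1453)) + 2369 = (-1890*29 + 55296/1453) + 2369 = (-54810 + 55296/1453) + 2369 = -79583634/1453 + 2369 = -76141477/1453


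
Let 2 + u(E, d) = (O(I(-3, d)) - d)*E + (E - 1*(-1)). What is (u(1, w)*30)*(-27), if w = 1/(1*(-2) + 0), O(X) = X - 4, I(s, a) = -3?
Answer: 5265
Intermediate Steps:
O(X) = -4 + X
w = -½ (w = 1/(-2 + 0) = 1/(-2) = -½ ≈ -0.50000)
u(E, d) = -1 + E + E*(-7 - d) (u(E, d) = -2 + (((-4 - 3) - d)*E + (E - 1*(-1))) = -2 + ((-7 - d)*E + (E + 1)) = -2 + (E*(-7 - d) + (1 + E)) = -2 + (1 + E + E*(-7 - d)) = -1 + E + E*(-7 - d))
(u(1, w)*30)*(-27) = ((-1 - 6*1 - 1*1*(-½))*30)*(-27) = ((-1 - 6 + ½)*30)*(-27) = -13/2*30*(-27) = -195*(-27) = 5265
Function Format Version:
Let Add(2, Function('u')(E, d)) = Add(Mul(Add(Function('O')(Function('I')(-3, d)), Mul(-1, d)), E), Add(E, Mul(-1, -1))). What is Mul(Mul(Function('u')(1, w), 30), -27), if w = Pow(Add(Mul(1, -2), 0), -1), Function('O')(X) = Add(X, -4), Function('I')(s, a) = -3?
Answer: 5265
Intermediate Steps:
Function('O')(X) = Add(-4, X)
w = Rational(-1, 2) (w = Pow(Add(-2, 0), -1) = Pow(-2, -1) = Rational(-1, 2) ≈ -0.50000)
Function('u')(E, d) = Add(-1, E, Mul(E, Add(-7, Mul(-1, d)))) (Function('u')(E, d) = Add(-2, Add(Mul(Add(Add(-4, -3), Mul(-1, d)), E), Add(E, Mul(-1, -1)))) = Add(-2, Add(Mul(Add(-7, Mul(-1, d)), E), Add(E, 1))) = Add(-2, Add(Mul(E, Add(-7, Mul(-1, d))), Add(1, E))) = Add(-2, Add(1, E, Mul(E, Add(-7, Mul(-1, d))))) = Add(-1, E, Mul(E, Add(-7, Mul(-1, d)))))
Mul(Mul(Function('u')(1, w), 30), -27) = Mul(Mul(Add(-1, Mul(-6, 1), Mul(-1, 1, Rational(-1, 2))), 30), -27) = Mul(Mul(Add(-1, -6, Rational(1, 2)), 30), -27) = Mul(Mul(Rational(-13, 2), 30), -27) = Mul(-195, -27) = 5265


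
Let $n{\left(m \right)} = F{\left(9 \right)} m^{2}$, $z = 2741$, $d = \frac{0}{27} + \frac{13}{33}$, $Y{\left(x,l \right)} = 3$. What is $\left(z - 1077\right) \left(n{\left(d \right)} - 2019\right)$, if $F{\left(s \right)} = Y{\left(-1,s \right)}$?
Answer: $- \frac{1219259392}{363} \approx -3.3588 \cdot 10^{6}$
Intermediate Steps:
$F{\left(s \right)} = 3$
$d = \frac{13}{33}$ ($d = 0 \cdot \frac{1}{27} + 13 \cdot \frac{1}{33} = 0 + \frac{13}{33} = \frac{13}{33} \approx 0.39394$)
$n{\left(m \right)} = 3 m^{2}$
$\left(z - 1077\right) \left(n{\left(d \right)} - 2019\right) = \left(2741 - 1077\right) \left(3 \left(\frac{13}{33}\right)^{2} - 2019\right) = 1664 \left(3 \cdot \frac{169}{1089} - 2019\right) = 1664 \left(\frac{169}{363} - 2019\right) = 1664 \left(- \frac{732728}{363}\right) = - \frac{1219259392}{363}$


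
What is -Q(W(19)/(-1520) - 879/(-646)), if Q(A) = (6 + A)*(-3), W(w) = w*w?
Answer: 552189/25840 ≈ 21.370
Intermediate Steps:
W(w) = w**2
Q(A) = -18 - 3*A
-Q(W(19)/(-1520) - 879/(-646)) = -(-18 - 3*(19**2/(-1520) - 879/(-646))) = -(-18 - 3*(361*(-1/1520) - 879*(-1/646))) = -(-18 - 3*(-19/80 + 879/646)) = -(-18 - 3*29023/25840) = -(-18 - 87069/25840) = -1*(-552189/25840) = 552189/25840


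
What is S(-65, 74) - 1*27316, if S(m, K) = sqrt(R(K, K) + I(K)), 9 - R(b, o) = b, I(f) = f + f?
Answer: -27316 + sqrt(83) ≈ -27307.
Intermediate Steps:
I(f) = 2*f
R(b, o) = 9 - b
S(m, K) = sqrt(9 + K) (S(m, K) = sqrt((9 - K) + 2*K) = sqrt(9 + K))
S(-65, 74) - 1*27316 = sqrt(9 + 74) - 1*27316 = sqrt(83) - 27316 = -27316 + sqrt(83)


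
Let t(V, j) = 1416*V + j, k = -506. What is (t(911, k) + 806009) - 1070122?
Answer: 1025357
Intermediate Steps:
t(V, j) = j + 1416*V
(t(911, k) + 806009) - 1070122 = ((-506 + 1416*911) + 806009) - 1070122 = ((-506 + 1289976) + 806009) - 1070122 = (1289470 + 806009) - 1070122 = 2095479 - 1070122 = 1025357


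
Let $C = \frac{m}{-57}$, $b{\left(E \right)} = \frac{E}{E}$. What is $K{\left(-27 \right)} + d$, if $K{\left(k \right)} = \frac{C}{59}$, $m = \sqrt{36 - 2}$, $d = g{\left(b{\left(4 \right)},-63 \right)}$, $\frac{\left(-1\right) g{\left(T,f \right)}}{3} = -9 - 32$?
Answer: $123 - \frac{\sqrt{34}}{3363} \approx 123.0$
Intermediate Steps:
$b{\left(E \right)} = 1$
$g{\left(T,f \right)} = 123$ ($g{\left(T,f \right)} = - 3 \left(-9 - 32\right) = \left(-3\right) \left(-41\right) = 123$)
$d = 123$
$m = \sqrt{34} \approx 5.8309$
$C = - \frac{\sqrt{34}}{57}$ ($C = \frac{\sqrt{34}}{-57} = \sqrt{34} \left(- \frac{1}{57}\right) = - \frac{\sqrt{34}}{57} \approx -0.1023$)
$K{\left(k \right)} = - \frac{\sqrt{34}}{3363}$ ($K{\left(k \right)} = \frac{\left(- \frac{1}{57}\right) \sqrt{34}}{59} = - \frac{\sqrt{34}}{57} \cdot \frac{1}{59} = - \frac{\sqrt{34}}{3363}$)
$K{\left(-27 \right)} + d = - \frac{\sqrt{34}}{3363} + 123 = 123 - \frac{\sqrt{34}}{3363}$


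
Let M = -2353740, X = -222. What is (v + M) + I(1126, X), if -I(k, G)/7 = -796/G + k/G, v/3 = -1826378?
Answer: -289815953/37 ≈ -7.8329e+6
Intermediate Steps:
v = -5479134 (v = 3*(-1826378) = -5479134)
I(k, G) = 5572/G - 7*k/G (I(k, G) = -7*(-796/G + k/G) = 5572/G - 7*k/G)
(v + M) + I(1126, X) = (-5479134 - 2353740) + 7*(796 - 1*1126)/(-222) = -7832874 + 7*(-1/222)*(796 - 1126) = -7832874 + 7*(-1/222)*(-330) = -7832874 + 385/37 = -289815953/37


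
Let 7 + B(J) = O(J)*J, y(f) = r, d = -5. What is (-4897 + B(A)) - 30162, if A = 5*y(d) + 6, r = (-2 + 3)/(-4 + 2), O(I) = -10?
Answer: -35101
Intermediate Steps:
r = -1/2 (r = 1/(-2) = 1*(-1/2) = -1/2 ≈ -0.50000)
y(f) = -1/2
A = 7/2 (A = 5*(-1/2) + 6 = -5/2 + 6 = 7/2 ≈ 3.5000)
B(J) = -7 - 10*J
(-4897 + B(A)) - 30162 = (-4897 + (-7 - 10*7/2)) - 30162 = (-4897 + (-7 - 35)) - 30162 = (-4897 - 42) - 30162 = -4939 - 30162 = -35101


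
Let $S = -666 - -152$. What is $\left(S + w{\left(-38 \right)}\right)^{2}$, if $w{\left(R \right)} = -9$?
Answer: $273529$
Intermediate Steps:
$S = -514$ ($S = -666 + 152 = -514$)
$\left(S + w{\left(-38 \right)}\right)^{2} = \left(-514 - 9\right)^{2} = \left(-523\right)^{2} = 273529$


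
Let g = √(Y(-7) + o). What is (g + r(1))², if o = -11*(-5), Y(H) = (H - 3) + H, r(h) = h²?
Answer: (1 + √38)² ≈ 51.329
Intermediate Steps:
Y(H) = -3 + 2*H (Y(H) = (-3 + H) + H = -3 + 2*H)
o = 55
g = √38 (g = √((-3 + 2*(-7)) + 55) = √((-3 - 14) + 55) = √(-17 + 55) = √38 ≈ 6.1644)
(g + r(1))² = (√38 + 1²)² = (√38 + 1)² = (1 + √38)²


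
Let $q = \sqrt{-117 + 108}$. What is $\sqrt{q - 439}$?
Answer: $\sqrt{-439 + 3 i} \approx 0.07159 + 20.952 i$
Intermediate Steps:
$q = 3 i$ ($q = \sqrt{-9} = 3 i \approx 3.0 i$)
$\sqrt{q - 439} = \sqrt{3 i - 439} = \sqrt{-439 + 3 i}$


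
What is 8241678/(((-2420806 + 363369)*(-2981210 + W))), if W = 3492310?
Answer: -4120839/525778025350 ≈ -7.8376e-6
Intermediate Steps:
8241678/(((-2420806 + 363369)*(-2981210 + W))) = 8241678/(((-2420806 + 363369)*(-2981210 + 3492310))) = 8241678/((-2057437*511100)) = 8241678/(-1051556050700) = 8241678*(-1/1051556050700) = -4120839/525778025350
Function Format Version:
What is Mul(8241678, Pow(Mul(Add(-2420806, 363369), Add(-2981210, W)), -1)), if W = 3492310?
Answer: Rational(-4120839, 525778025350) ≈ -7.8376e-6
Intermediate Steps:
Mul(8241678, Pow(Mul(Add(-2420806, 363369), Add(-2981210, W)), -1)) = Mul(8241678, Pow(Mul(Add(-2420806, 363369), Add(-2981210, 3492310)), -1)) = Mul(8241678, Pow(Mul(-2057437, 511100), -1)) = Mul(8241678, Pow(-1051556050700, -1)) = Mul(8241678, Rational(-1, 1051556050700)) = Rational(-4120839, 525778025350)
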